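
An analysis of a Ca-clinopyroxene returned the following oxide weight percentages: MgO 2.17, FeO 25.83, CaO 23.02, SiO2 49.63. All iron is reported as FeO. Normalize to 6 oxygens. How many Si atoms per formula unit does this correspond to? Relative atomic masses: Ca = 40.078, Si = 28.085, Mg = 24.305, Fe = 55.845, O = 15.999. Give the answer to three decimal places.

2.002 Si apfu

MgO (M=40.304): mol = 0.05384; Mg = 0.05384, O = 0.05384.
FeO (M=71.844): mol = 0.35953; Fe = 0.35953, O = 0.35953.
CaO (M=56.077): mol = 0.41051; Ca = 0.41051, O = 0.41051.
SiO2 (M=60.083): mol = 0.82602; Si = 0.82602, O = 1.65204.
ΣO = 2.47592; factor = 6/ΣO = 2.42334.
Si apfu = 0.82602 × 2.42334 = 2.002.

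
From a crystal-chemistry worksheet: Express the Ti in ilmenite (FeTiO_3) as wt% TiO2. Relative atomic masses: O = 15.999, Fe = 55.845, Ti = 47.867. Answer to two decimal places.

52.64 wt%

Formula mass = 151.709 g/mol.
1 Ti → 1.0000 mol TiO2 per formula unit; M(TiO2) = 79.865, so TiO2 mass = 79.865 g.
79.865/151.709 × 100 = 52.64 wt%.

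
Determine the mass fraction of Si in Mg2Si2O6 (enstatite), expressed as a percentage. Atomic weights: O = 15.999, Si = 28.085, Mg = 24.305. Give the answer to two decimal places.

Formula mass = 2*24.305 + 2*28.085 + 6*15.999 = 200.774 g/mol, of which 56.170 g is Si.
So Si makes up 56.170/200.774 = 0.2798 of the mass, i.e. 27.98%.

27.98 wt%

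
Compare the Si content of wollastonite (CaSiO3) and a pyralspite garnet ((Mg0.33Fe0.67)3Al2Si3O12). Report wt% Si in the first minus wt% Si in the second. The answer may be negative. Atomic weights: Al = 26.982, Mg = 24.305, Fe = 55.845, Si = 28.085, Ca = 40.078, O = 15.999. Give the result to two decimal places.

6.12 percentage points

First mineral: 28.085 g Si in 116.160 g formula = 24.18 wt% Si.
Second mineral: 84.255 g Si in 466.517 g formula = 18.06 wt% Si.
24.18% − 18.06% gives a difference of 6.12 percentage points.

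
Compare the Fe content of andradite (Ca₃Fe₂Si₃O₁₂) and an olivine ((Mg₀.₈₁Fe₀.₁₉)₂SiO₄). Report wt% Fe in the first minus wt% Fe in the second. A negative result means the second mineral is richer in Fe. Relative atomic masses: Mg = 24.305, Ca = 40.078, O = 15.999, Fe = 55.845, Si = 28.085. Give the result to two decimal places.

M(Ca₃Fe₂Si₃O₁₂) = 508.167 g/mol, so wt% Fe = 111.690/508.167 × 100 = 21.98%.
M((Mg₀.₈₁Fe₀.₁₉)₂SiO₄) = 152.676 g/mol, so wt% Fe = 21.221/152.676 × 100 = 13.90%.
21.98 − 13.90 = 8.08 pp.

8.08 percentage points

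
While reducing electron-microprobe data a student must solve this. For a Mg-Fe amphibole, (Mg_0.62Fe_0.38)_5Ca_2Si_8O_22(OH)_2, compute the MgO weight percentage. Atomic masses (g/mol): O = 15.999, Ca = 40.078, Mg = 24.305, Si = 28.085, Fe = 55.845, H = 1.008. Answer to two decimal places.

M((Mg_0.62Fe_0.38)_5Ca_2Si_8O_22(OH)_2) = 872.279 g/mol; M(MgO) = 40.304 g/mol.
Moles MgO per formula unit = 3.10 Mg ÷ 1 = 3.1000.
MgO fraction = (3.1000 × 40.304) / 872.279 = 124.942/872.279 = 0.1432.

14.32 wt%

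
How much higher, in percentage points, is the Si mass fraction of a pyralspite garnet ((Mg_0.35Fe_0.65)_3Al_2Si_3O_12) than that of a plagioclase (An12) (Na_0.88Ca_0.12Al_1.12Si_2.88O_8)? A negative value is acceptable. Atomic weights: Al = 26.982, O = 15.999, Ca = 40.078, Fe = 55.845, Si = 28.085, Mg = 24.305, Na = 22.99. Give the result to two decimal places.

-12.49 percentage points

Si in (Mg_0.35Fe_0.65)_3Al_2Si_3O_12: molar mass 464.625 g/mol; 3×28.085 = 84.255 g → 18.13 wt%.
Si in Na_0.88Ca_0.12Al_1.12Si_2.88O_8: molar mass 264.137 g/mol; 2.88×28.085 = 80.885 g → 30.62 wt%.
Difference = 18.13 − 30.62 = -12.49 percentage points.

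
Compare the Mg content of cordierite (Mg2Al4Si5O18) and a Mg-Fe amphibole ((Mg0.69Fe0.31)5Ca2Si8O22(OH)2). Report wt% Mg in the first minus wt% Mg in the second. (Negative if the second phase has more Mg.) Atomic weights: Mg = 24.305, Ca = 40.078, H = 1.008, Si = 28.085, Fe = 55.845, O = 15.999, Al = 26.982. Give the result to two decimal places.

M(Mg2Al4Si5O18) = 584.945 g/mol, so wt% Mg = 48.610/584.945 × 100 = 8.31%.
M((Mg0.69Fe0.31)5Ca2Si8O22(OH)2) = 861.240 g/mol, so wt% Mg = 83.852/861.240 × 100 = 9.74%.
8.31 − 9.74 = -1.43 pp.

-1.43 percentage points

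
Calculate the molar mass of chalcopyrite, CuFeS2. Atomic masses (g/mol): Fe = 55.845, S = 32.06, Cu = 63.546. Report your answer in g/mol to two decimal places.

M = 1·63.546 + 1·55.845 + 2·32.06

183.51 g/mol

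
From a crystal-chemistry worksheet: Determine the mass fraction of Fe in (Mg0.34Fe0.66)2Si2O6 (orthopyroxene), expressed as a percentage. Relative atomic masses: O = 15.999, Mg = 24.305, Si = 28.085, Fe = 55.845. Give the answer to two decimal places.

Molar mass of (Mg0.34Fe0.66)2Si2O6: 0.68·24.305 + 1.32·55.845 + 2·28.085 + 6·15.999 = 242.407 g/mol.
Mass of Fe per formula unit: 1.32 × 55.845 = 73.715 g.
Weight fraction Fe = 73.715 / 242.407 = 0.3041.

30.41 wt%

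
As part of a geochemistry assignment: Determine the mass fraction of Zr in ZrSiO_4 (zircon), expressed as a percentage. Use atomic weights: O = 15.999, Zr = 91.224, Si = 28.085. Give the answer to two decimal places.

49.77 weight percent

Formula mass = 1×91.224 + 1×28.085 + 4×15.999 = 183.305 g/mol, of which 91.224 g is Zr.
So Zr makes up 91.224/183.305 = 0.4977 of the mass, i.e. 49.77%.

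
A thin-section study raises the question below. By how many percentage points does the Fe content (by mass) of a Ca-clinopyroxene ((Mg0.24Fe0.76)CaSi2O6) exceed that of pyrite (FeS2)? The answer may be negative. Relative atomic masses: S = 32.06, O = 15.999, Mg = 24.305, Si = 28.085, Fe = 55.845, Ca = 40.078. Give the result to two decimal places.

Fe in (Mg0.24Fe0.76)CaSi2O6: molar mass 240.517 g/mol; 0.76×55.845 = 42.442 g → 17.65 wt%.
Fe in FeS2: molar mass 119.965 g/mol; 1×55.845 = 55.845 g → 46.55 wt%.
Difference = 17.65 − 46.55 = -28.90 percentage points.

-28.90 percentage points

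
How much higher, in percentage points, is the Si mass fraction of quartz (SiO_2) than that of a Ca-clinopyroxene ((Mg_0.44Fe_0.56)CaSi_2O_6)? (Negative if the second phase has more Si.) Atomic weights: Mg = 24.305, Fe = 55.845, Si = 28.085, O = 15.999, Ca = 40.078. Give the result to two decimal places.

22.76 percentage points

M(SiO_2) = 60.083 g/mol, so wt% Si = 28.085/60.083 × 100 = 46.74%.
M((Mg_0.44Fe_0.56)CaSi_2O_6) = 234.209 g/mol, so wt% Si = 56.170/234.209 × 100 = 23.98%.
46.74 − 23.98 = 22.76 pp.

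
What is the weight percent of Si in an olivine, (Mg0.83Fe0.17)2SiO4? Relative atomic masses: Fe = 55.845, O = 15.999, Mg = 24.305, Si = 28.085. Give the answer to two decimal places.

Formula mass = 1.66·24.305 + 0.34·55.845 + 1·28.085 + 4·15.999 = 151.415 g/mol, of which 28.085 g is Si.
So Si makes up 28.085/151.415 = 0.1855 of the mass, i.e. 18.55%.

18.55 wt%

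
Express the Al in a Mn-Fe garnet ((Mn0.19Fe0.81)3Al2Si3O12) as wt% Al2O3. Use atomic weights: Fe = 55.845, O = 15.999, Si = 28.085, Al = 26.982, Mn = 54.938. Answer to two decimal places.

M((Mn0.19Fe0.81)3Al2Si3O12) = 497.225 g/mol; M(Al2O3) = 101.961 g/mol.
Moles Al2O3 per formula unit = 2 Al ÷ 2 = 1.0000.
Al2O3 fraction = (1.0000 × 101.961) / 497.225 = 101.961/497.225 = 0.2051.

20.51 wt%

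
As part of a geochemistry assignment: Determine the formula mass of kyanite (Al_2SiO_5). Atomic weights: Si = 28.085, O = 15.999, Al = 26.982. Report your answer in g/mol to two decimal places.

M = 2×26.982 + 1×28.085 + 5×15.999

162.04 g/mol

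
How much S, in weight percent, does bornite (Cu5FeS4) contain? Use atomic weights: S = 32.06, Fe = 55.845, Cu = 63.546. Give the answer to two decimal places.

25.56 weight percent

M(Cu5FeS4) = 501.815 g/mol.
S contributes 4 × 32.06 = 128.240 g per mole.
128.240/501.815 = 0.2556 → 25.56%.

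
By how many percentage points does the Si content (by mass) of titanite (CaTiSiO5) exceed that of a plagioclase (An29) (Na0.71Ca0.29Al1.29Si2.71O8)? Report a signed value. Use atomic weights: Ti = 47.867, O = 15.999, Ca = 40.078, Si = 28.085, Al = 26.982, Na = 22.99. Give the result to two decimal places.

First mineral: 28.085 g Si in 196.025 g formula = 14.33 wt% Si.
Second mineral: 76.110 g Si in 266.855 g formula = 28.52 wt% Si.
14.33% − 28.52% gives a difference of -14.19 percentage points.

-14.19 percentage points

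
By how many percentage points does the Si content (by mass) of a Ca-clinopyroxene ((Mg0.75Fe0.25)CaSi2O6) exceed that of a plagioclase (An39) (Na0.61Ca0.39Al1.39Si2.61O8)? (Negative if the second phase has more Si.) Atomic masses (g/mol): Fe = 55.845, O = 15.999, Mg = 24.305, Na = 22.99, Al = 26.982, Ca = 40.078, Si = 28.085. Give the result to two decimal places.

-2.28 percentage points

Si in (Mg0.75Fe0.25)CaSi2O6: molar mass 224.432 g/mol; 2×28.085 = 56.170 g → 25.03 wt%.
Si in Na0.61Ca0.39Al1.39Si2.61O8: molar mass 268.453 g/mol; 2.61×28.085 = 73.302 g → 27.31 wt%.
Difference = 25.03 − 27.31 = -2.28 percentage points.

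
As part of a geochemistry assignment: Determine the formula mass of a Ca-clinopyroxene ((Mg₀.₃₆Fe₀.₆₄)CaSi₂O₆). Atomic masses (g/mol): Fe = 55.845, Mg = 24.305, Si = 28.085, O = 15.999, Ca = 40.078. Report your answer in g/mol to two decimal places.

236.73 g/mol

M = 0.36·24.305 + 0.64·55.845 + 1·40.078 + 2·28.085 + 6·15.999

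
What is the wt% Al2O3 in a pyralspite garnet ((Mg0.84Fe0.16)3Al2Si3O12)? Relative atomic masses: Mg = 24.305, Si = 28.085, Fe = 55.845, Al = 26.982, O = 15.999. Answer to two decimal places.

M((Mg0.84Fe0.16)3Al2Si3O12) = 418.261 g/mol; M(Al2O3) = 101.961 g/mol.
Moles Al2O3 per formula unit = 2 Al ÷ 2 = 1.0000.
Al2O3 fraction = (1.0000 × 101.961) / 418.261 = 101.961/418.261 = 0.2438.

24.38 wt%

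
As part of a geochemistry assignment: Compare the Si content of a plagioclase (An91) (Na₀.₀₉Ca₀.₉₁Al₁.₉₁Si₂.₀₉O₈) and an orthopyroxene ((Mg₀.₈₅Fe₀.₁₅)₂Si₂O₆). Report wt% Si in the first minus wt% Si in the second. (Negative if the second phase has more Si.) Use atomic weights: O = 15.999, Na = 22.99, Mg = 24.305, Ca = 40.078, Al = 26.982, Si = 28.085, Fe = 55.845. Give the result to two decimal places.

First mineral: 58.698 g Si in 276.765 g formula = 21.21 wt% Si.
Second mineral: 56.170 g Si in 210.236 g formula = 26.72 wt% Si.
21.21% − 26.72% gives a difference of -5.51 percentage points.

-5.51 percentage points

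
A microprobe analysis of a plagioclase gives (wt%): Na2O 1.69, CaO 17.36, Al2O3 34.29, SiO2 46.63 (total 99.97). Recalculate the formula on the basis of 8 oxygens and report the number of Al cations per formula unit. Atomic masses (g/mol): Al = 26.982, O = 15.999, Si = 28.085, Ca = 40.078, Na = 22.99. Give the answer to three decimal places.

1.857 Al apfu

Na2O (M=61.979): mol = 0.02727; Na = 0.05454, O = 0.02727.
CaO (M=56.077): mol = 0.30957; Ca = 0.30957, O = 0.30957.
Al2O3 (M=101.961): mol = 0.33631; Al = 0.67262, O = 1.00893.
SiO2 (M=60.083): mol = 0.77609; Si = 0.77609, O = 1.55218.
ΣO = 2.89795; factor = 8/ΣO = 2.76057.
Al apfu = 0.67262 × 2.76057 = 1.857.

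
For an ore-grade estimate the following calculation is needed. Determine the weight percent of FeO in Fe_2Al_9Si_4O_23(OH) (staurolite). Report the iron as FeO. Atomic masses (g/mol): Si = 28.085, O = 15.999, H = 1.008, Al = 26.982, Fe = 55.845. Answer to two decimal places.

16.87 wt%

M(Fe_2Al_9Si_4O_23(OH)) = 851.852 g/mol; M(FeO) = 71.844 g/mol.
Moles FeO per formula unit = 2 Fe ÷ 1 = 2.0000.
FeO fraction = (2.0000 × 71.844) / 851.852 = 143.688/851.852 = 0.1687.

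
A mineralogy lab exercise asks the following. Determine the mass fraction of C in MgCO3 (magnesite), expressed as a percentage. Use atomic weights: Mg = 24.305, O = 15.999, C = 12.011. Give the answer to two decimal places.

Molar mass of MgCO3: 1×24.305 + 1×12.011 + 3×15.999 = 84.313 g/mol.
Mass of C per formula unit: 1 × 12.011 = 12.011 g.
Weight fraction C = 12.011 / 84.313 = 0.1425.

14.25 weight percent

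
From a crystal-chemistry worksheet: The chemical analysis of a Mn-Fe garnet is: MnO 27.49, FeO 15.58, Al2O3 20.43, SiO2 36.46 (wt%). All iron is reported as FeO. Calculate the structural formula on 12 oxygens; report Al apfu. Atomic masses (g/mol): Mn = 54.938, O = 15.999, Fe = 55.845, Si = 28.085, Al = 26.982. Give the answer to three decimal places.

MnO: 27.49/70.937 = 0.38753 mol → 0.38753 mol Mn, 0.38753 mol O.
FeO: 15.58/71.844 = 0.21686 mol → 0.21686 mol Fe, 0.21686 mol O.
Al2O3: 20.43/101.961 = 0.20037 mol → 0.40074 mol Al, 0.60111 mol O.
SiO2: 36.46/60.083 = 0.60683 mol → 0.60683 mol Si, 1.21366 mol O.
Total oxygen = 2.41916 mol. Normalization factor = 12/2.41916 = 4.96040.
Al per 12 O = 0.40074 × 4.96040 = 1.988.

1.988 Al apfu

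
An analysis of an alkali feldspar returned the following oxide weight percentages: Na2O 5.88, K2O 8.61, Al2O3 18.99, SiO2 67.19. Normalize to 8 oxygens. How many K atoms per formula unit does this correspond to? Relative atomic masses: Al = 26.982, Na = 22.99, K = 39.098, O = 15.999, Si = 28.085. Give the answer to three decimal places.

Na2O: 5.88/61.979 = 0.09487 mol → 0.18974 mol Na, 0.09487 mol O.
K2O: 8.61/94.195 = 0.09141 mol → 0.18282 mol K, 0.09141 mol O.
Al2O3: 18.99/101.961 = 0.18625 mol → 0.37250 mol Al, 0.55875 mol O.
SiO2: 67.19/60.083 = 1.11829 mol → 1.11829 mol Si, 2.23658 mol O.
Total oxygen = 2.98161 mol. Normalization factor = 8/2.98161 = 2.68311.
K per 8 O = 0.18282 × 2.68311 = 0.491.

0.491 K apfu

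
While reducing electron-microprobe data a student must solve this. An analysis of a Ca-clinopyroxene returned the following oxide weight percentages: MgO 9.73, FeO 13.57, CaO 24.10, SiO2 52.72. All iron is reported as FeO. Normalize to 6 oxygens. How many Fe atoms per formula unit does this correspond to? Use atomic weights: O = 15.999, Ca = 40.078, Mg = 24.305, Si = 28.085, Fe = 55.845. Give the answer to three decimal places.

9.73 wt% MgO ÷ 40.304 g/mol = 0.24142 mol, giving 0.24142 Mg and 0.24142 O.
13.57 wt% FeO ÷ 71.844 g/mol = 0.18888 mol, giving 0.18888 Fe and 0.18888 O.
24.10 wt% CaO ÷ 56.077 g/mol = 0.42977 mol, giving 0.42977 Ca and 0.42977 O.
52.72 wt% SiO2 ÷ 60.083 g/mol = 0.87745 mol, giving 0.87745 Si and 1.75490 O.
Oxygen sums to 2.61497; scaling by 6/2.61497 = 2.29448 puts the formula on 6 O.
Fe: 0.18888 × 2.29448 = 0.433 atoms per formula unit.

0.433 Fe apfu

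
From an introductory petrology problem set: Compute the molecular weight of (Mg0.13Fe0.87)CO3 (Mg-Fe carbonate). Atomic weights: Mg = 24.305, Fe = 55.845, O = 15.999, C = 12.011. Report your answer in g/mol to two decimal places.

111.75 g/mol

The formula mass is the sum 0.13·24.305 + 0.87·55.845 + 1·12.011 + 3·15.999.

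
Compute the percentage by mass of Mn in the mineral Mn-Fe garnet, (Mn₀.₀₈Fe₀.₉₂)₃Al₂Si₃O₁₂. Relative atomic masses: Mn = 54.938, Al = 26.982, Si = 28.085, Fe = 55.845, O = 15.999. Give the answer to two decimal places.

Molar mass of (Mn₀.₀₈Fe₀.₉₂)₃Al₂Si₃O₁₂: 0.24·54.938 + 2.76·55.845 + 2·26.982 + 3·28.085 + 12·15.999 = 497.524 g/mol.
Mass of Mn per formula unit: 0.24 × 54.938 = 13.185 g.
Weight fraction Mn = 13.185 / 497.524 = 0.0265.

2.65 mass %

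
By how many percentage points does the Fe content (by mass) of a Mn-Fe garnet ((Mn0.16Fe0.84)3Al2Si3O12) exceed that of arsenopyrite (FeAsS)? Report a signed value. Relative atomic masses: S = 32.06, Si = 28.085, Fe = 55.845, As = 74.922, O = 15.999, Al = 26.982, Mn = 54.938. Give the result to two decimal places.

-6.00 percentage points

First mineral: 140.729 g Fe in 497.307 g formula = 28.30 wt% Fe.
Second mineral: 55.845 g Fe in 162.827 g formula = 34.30 wt% Fe.
28.30% − 34.30% gives a difference of -6.00 percentage points.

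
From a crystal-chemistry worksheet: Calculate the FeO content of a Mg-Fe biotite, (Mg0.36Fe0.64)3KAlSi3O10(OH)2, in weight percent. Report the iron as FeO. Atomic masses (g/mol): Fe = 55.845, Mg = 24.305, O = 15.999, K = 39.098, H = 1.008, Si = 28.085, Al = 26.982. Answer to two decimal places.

Molar mass of (Mg0.36Fe0.64)3KAlSi3O10(OH)2 = 1.08×24.305 + 1.92×55.845 + 1×39.098 + 1×26.982 + 3×28.085 + 12×15.999 + 2×1.008 = 477.811 g/mol.
Each formula unit contains 1.92 Fe, equivalent to 1.92/1 = 1.9200 mol FeO.
M(FeO) = 1×55.845 + 1×15.999 = 71.844 g/mol.
Mass of FeO per formula unit = 1.9200 × 71.844 = 137.940 g.
FeO wt% = 137.940 / 477.811 × 100 = 28.87%.

28.87 wt%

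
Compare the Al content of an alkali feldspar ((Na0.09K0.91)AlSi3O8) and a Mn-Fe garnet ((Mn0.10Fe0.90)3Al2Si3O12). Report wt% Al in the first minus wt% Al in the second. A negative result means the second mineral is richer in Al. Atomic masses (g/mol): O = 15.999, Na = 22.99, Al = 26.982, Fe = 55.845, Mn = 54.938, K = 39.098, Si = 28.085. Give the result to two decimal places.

First mineral: 26.982 g Al in 276.877 g formula = 9.75 wt% Al.
Second mineral: 53.964 g Al in 497.470 g formula = 10.85 wt% Al.
9.75% − 10.85% gives a difference of -1.10 percentage points.

-1.10 percentage points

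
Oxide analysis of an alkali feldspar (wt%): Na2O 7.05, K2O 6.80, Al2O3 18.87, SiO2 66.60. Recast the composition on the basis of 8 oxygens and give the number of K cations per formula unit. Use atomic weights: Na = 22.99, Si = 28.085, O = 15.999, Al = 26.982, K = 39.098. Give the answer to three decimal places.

Na2O: 7.05/61.979 = 0.11375 mol → 0.22750 mol Na, 0.11375 mol O.
K2O: 6.80/94.195 = 0.07219 mol → 0.14438 mol K, 0.07219 mol O.
Al2O3: 18.87/101.961 = 0.18507 mol → 0.37014 mol Al, 0.55521 mol O.
SiO2: 66.60/60.083 = 1.10847 mol → 1.10847 mol Si, 2.21694 mol O.
Total oxygen = 2.95809 mol. Normalization factor = 8/2.95809 = 2.70445.
K per 8 O = 0.14438 × 2.70445 = 0.390.

0.390 K apfu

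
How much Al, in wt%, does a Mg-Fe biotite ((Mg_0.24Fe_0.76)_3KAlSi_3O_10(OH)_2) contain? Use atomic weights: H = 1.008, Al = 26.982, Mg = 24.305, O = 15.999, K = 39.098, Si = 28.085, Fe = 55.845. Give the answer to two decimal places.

M((Mg_0.24Fe_0.76)_3KAlSi_3O_10(OH)_2) = 489.165 g/mol.
Al contributes 1 × 26.982 = 26.982 g per mole.
26.982/489.165 = 0.0552 → 5.52%.

5.52 wt%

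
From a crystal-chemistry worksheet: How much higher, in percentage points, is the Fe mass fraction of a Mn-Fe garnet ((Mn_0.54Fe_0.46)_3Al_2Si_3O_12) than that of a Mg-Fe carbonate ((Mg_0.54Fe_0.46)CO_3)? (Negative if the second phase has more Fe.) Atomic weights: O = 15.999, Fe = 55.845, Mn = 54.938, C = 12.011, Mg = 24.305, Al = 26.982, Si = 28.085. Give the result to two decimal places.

Fe in (Mn_0.54Fe_0.46)_3Al_2Si_3O_12: molar mass 496.273 g/mol; 1.38×55.845 = 77.066 g → 15.53 wt%.
Fe in (Mg_0.54Fe_0.46)CO_3: molar mass 98.821 g/mol; 0.46×55.845 = 25.689 g → 26.00 wt%.
Difference = 15.53 − 26.00 = -10.47 percentage points.

-10.47 percentage points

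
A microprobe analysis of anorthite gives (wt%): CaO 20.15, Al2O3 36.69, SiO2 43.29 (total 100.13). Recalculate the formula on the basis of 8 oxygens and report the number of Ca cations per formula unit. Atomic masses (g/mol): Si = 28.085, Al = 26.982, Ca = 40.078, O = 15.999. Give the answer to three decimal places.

0.998 Ca apfu

CaO: 20.15/56.077 = 0.35933 mol → 0.35933 mol Ca, 0.35933 mol O.
Al2O3: 36.69/101.961 = 0.35984 mol → 0.71968 mol Al, 1.07952 mol O.
SiO2: 43.29/60.083 = 0.72050 mol → 0.72050 mol Si, 1.44100 mol O.
Total oxygen = 2.87985 mol. Normalization factor = 8/2.87985 = 2.77792.
Ca per 8 O = 0.35933 × 2.77792 = 0.998.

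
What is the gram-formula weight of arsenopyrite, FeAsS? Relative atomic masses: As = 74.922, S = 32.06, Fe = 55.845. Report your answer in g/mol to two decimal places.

M = 1*55.845 + 1*74.922 + 1*32.06

162.83 g/mol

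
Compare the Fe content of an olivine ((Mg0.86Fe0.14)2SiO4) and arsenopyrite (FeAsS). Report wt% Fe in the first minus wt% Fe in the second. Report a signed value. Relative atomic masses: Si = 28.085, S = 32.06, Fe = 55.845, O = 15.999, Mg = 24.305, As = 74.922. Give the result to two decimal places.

Fe in (Mg0.86Fe0.14)2SiO4: molar mass 149.522 g/mol; 0.28×55.845 = 15.637 g → 10.46 wt%.
Fe in FeAsS: molar mass 162.827 g/mol; 1×55.845 = 55.845 g → 34.30 wt%.
Difference = 10.46 − 34.30 = -23.84 percentage points.

-23.84 percentage points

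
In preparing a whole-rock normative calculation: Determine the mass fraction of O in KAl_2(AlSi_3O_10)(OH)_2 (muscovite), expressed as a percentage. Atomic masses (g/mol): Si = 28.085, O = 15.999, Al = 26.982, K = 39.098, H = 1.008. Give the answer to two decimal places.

Formula mass = 1×39.098 + 3×26.982 + 3×28.085 + 12×15.999 + 2×1.008 = 398.303 g/mol, of which 191.988 g is O.
So O makes up 191.988/398.303 = 0.4820 of the mass, i.e. 48.20%.

48.20 mass %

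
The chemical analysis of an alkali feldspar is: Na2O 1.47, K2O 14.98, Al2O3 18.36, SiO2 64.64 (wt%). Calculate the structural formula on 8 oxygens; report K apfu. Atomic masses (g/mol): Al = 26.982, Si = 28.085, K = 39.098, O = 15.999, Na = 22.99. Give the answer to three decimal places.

0.885 K apfu

Na2O (M=61.979): mol = 0.02372; Na = 0.04744, O = 0.02372.
K2O (M=94.195): mol = 0.15903; K = 0.31806, O = 0.15903.
Al2O3 (M=101.961): mol = 0.18007; Al = 0.36014, O = 0.54021.
SiO2 (M=60.083): mol = 1.07585; Si = 1.07585, O = 2.15170.
ΣO = 2.87466; factor = 8/ΣO = 2.78294.
K apfu = 0.31806 × 2.78294 = 0.885.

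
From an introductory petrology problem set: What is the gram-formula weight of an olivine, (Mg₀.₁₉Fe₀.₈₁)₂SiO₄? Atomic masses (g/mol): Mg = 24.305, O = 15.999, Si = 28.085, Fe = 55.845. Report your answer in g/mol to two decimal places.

191.79 g/mol

The formula mass is the sum 0.38(24.305) + 1.62(55.845) + 1(28.085) + 4(15.999).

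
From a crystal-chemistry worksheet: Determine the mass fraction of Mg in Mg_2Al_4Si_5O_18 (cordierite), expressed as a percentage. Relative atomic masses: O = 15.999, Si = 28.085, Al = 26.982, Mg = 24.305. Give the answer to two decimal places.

8.31 mass %

M(Mg_2Al_4Si_5O_18) = 584.945 g/mol.
Mg contributes 2 × 24.305 = 48.610 g per mole.
48.610/584.945 = 0.0831 → 8.31%.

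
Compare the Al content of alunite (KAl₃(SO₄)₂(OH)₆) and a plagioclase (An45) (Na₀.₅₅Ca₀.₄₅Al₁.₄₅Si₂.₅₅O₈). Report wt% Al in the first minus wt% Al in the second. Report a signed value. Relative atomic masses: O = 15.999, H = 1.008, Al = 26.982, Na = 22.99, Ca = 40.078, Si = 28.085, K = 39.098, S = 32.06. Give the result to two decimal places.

5.02 percentage points

Al in KAl₃(SO₄)₂(OH)₆: molar mass 414.198 g/mol; 3×26.982 = 80.946 g → 19.54 wt%.
Al in Na₀.₅₅Ca₀.₄₅Al₁.₄₅Si₂.₅₅O₈: molar mass 269.412 g/mol; 1.45×26.982 = 39.124 g → 14.52 wt%.
Difference = 19.54 − 14.52 = 5.02 percentage points.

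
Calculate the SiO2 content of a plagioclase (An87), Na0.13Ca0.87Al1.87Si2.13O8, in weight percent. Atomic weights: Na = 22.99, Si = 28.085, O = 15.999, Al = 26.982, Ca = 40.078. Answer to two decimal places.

46.35 wt%

Molar mass of Na0.13Ca0.87Al1.87Si2.13O8 = 0.13×22.99 + 0.87×40.078 + 1.87×26.982 + 2.13×28.085 + 8×15.999 = 276.126 g/mol.
Each formula unit contains 2.13 Si, equivalent to 2.13/1 = 2.1300 mol SiO2.
M(SiO2) = 1×28.085 + 2×15.999 = 60.083 g/mol.
Mass of SiO2 per formula unit = 2.1300 × 60.083 = 127.977 g.
SiO2 wt% = 127.977 / 276.126 × 100 = 46.35%.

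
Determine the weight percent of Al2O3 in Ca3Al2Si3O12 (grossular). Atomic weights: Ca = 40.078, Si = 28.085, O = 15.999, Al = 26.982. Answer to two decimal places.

22.64 wt%

Molar mass of Ca3Al2Si3O12 = 3·40.078 + 2·26.982 + 3·28.085 + 12·15.999 = 450.441 g/mol.
Each formula unit contains 2 Al, equivalent to 2/2 = 1.0000 mol Al2O3.
M(Al2O3) = 2×26.982 + 3×15.999 = 101.961 g/mol.
Mass of Al2O3 per formula unit = 1.0000 × 101.961 = 101.961 g.
Al2O3 wt% = 101.961 / 450.441 × 100 = 22.64%.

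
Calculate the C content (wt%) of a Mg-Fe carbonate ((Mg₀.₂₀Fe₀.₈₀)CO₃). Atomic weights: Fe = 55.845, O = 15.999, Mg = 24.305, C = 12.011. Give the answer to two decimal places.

10.96 wt%

Formula mass = 0.20·24.305 + 0.80·55.845 + 1·12.011 + 3·15.999 = 109.545 g/mol, of which 12.011 g is C.
So C makes up 12.011/109.545 = 0.1096 of the mass, i.e. 10.96%.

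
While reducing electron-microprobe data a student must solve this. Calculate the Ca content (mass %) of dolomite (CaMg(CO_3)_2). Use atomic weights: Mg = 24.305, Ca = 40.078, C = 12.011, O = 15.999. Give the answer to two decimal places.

Formula mass = 1×40.078 + 1×24.305 + 2×12.011 + 6×15.999 = 184.399 g/mol, of which 40.078 g is Ca.
So Ca makes up 40.078/184.399 = 0.2173 of the mass, i.e. 21.73%.

21.73 mass %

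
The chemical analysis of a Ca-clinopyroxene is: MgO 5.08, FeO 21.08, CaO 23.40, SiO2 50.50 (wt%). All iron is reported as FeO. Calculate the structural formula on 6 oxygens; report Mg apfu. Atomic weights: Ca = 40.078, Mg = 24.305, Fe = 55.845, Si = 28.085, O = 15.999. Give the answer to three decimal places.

MgO (M=40.304): mol = 0.12604; Mg = 0.12604, O = 0.12604.
FeO (M=71.844): mol = 0.29341; Fe = 0.29341, O = 0.29341.
CaO (M=56.077): mol = 0.41728; Ca = 0.41728, O = 0.41728.
SiO2 (M=60.083): mol = 0.84050; Si = 0.84050, O = 1.68100.
ΣO = 2.51773; factor = 6/ΣO = 2.38310.
Mg apfu = 0.12604 × 2.38310 = 0.300.

0.300 Mg apfu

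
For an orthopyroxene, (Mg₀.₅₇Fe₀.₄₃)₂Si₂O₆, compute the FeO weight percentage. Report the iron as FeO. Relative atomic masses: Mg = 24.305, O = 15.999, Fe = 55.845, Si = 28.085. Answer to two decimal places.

27.11 wt%

M((Mg₀.₅₇Fe₀.₄₃)₂Si₂O₆) = 227.898 g/mol; M(FeO) = 71.844 g/mol.
Moles FeO per formula unit = 0.86 Fe ÷ 1 = 0.8600.
FeO fraction = (0.8600 × 71.844) / 227.898 = 61.786/227.898 = 0.2711.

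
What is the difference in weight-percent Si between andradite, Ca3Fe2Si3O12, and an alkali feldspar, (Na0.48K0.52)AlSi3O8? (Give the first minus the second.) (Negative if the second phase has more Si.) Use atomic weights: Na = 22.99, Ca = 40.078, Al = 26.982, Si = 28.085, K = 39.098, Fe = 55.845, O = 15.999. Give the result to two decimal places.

-14.56 percentage points

First mineral: 84.255 g Si in 508.167 g formula = 16.58 wt% Si.
Second mineral: 84.255 g Si in 270.595 g formula = 31.14 wt% Si.
16.58% − 31.14% gives a difference of -14.56 percentage points.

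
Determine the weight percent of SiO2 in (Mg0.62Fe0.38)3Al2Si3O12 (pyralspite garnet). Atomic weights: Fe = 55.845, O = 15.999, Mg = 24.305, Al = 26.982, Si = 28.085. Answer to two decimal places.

41.05 wt%

Formula mass = 439.078 g/mol.
3 Si → 3.0000 mol SiO2 per formula unit; M(SiO2) = 60.083, so SiO2 mass = 180.249 g.
180.249/439.078 × 100 = 41.05 wt%.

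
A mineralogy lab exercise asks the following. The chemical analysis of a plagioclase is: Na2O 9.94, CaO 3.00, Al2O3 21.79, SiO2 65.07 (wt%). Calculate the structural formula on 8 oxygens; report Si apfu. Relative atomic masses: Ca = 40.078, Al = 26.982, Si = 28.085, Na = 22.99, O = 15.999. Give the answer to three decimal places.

2.868 Si apfu

9.94 wt% Na2O ÷ 61.979 g/mol = 0.16038 mol, giving 0.32076 Na and 0.16038 O.
3.00 wt% CaO ÷ 56.077 g/mol = 0.05350 mol, giving 0.05350 Ca and 0.05350 O.
21.79 wt% Al2O3 ÷ 101.961 g/mol = 0.21371 mol, giving 0.42742 Al and 0.64113 O.
65.07 wt% SiO2 ÷ 60.083 g/mol = 1.08300 mol, giving 1.08300 Si and 2.16600 O.
Oxygen sums to 3.02101; scaling by 8/3.02101 = 2.64812 puts the formula on 8 O.
Si: 1.08300 × 2.64812 = 2.868 atoms per formula unit.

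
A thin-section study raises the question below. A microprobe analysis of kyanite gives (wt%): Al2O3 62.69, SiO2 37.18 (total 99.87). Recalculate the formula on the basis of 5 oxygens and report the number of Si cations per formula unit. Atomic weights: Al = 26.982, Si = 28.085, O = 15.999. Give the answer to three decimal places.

Al2O3 (M=101.961): mol = 0.61484; Al = 1.22968, O = 1.84452.
SiO2 (M=60.083): mol = 0.61881; Si = 0.61881, O = 1.23762.
ΣO = 3.08214; factor = 5/ΣO = 1.62225.
Si apfu = 0.61881 × 1.62225 = 1.004.

1.004 Si apfu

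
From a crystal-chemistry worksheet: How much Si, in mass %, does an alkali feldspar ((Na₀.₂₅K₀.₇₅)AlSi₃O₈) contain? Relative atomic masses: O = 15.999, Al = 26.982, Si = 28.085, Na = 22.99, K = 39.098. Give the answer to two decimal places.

Molar mass of (Na₀.₂₅K₀.₇₅)AlSi₃O₈: 0.25·22.99 + 0.75·39.098 + 1·26.982 + 3·28.085 + 8·15.999 = 274.300 g/mol.
Mass of Si per formula unit: 3 × 28.085 = 84.255 g.
Weight fraction Si = 84.255 / 274.300 = 0.3072.

30.72 mass %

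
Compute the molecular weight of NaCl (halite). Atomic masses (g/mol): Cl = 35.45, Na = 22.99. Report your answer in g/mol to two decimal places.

58.44 g/mol

The formula mass is the sum 1(22.99) + 1(35.45).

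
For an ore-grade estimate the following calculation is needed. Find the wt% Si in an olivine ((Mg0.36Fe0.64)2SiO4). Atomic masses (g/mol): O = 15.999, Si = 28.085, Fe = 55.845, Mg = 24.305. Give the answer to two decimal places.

M((Mg0.36Fe0.64)2SiO4) = 181.062 g/mol.
Si contributes 1 × 28.085 = 28.085 g per mole.
28.085/181.062 = 0.1551 → 15.51%.

15.51 wt%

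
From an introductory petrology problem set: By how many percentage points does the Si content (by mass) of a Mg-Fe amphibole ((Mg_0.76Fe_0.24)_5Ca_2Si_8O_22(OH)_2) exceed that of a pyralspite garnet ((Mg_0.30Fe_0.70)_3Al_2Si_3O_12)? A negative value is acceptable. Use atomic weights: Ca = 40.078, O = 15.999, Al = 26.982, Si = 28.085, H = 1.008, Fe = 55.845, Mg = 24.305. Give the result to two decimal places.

8.48 percentage points

M((Mg_0.76Fe_0.24)_5Ca_2Si_8O_22(OH)_2) = 850.201 g/mol, so wt% Si = 224.680/850.201 × 100 = 26.43%.
M((Mg_0.30Fe_0.70)_3Al_2Si_3O_12) = 469.356 g/mol, so wt% Si = 84.255/469.356 × 100 = 17.95%.
26.43 − 17.95 = 8.48 pp.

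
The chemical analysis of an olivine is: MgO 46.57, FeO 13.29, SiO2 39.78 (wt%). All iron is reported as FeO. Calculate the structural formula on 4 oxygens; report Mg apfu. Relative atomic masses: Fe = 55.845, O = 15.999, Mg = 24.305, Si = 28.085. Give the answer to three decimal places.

MgO (M=40.304): mol = 1.15547; Mg = 1.15547, O = 1.15547.
FeO (M=71.844): mol = 0.18498; Fe = 0.18498, O = 0.18498.
SiO2 (M=60.083): mol = 0.66208; Si = 0.66208, O = 1.32416.
ΣO = 2.66461; factor = 4/ΣO = 1.50116.
Mg apfu = 1.15547 × 1.50116 = 1.735.

1.735 Mg apfu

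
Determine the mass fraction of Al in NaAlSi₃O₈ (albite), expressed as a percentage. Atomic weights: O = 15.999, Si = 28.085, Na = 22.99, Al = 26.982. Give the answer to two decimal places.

Molar mass of NaAlSi₃O₈: 1·22.99 + 1·26.982 + 3·28.085 + 8·15.999 = 262.219 g/mol.
Mass of Al per formula unit: 1 × 26.982 = 26.982 g.
Weight fraction Al = 26.982 / 262.219 = 0.1029.

10.29 weight percent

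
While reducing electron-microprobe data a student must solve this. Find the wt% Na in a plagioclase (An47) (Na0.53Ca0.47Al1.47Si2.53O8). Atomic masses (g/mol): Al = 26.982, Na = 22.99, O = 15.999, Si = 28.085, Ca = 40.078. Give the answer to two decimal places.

Formula mass = 0.53×22.99 + 0.47×40.078 + 1.47×26.982 + 2.53×28.085 + 8×15.999 = 269.732 g/mol, of which 12.185 g is Na.
So Na makes up 12.185/269.732 = 0.0452 of the mass, i.e. 4.52%.

4.52 weight percent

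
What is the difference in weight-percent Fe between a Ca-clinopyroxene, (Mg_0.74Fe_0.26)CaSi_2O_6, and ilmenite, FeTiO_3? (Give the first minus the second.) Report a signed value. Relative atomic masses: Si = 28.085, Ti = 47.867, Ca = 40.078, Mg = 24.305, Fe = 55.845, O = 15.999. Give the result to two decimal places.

-30.35 percentage points

M((Mg_0.74Fe_0.26)CaSi_2O_6) = 224.747 g/mol, so wt% Fe = 14.520/224.747 × 100 = 6.46%.
M(FeTiO_3) = 151.709 g/mol, so wt% Fe = 55.845/151.709 × 100 = 36.81%.
6.46 − 36.81 = -30.35 pp.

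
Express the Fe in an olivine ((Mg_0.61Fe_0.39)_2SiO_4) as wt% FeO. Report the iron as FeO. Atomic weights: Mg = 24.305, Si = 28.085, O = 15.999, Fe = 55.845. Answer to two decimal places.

M((Mg_0.61Fe_0.39)_2SiO_4) = 165.292 g/mol; M(FeO) = 71.844 g/mol.
Moles FeO per formula unit = 0.78 Fe ÷ 1 = 0.7800.
FeO fraction = (0.7800 × 71.844) / 165.292 = 56.038/165.292 = 0.3390.

33.90 wt%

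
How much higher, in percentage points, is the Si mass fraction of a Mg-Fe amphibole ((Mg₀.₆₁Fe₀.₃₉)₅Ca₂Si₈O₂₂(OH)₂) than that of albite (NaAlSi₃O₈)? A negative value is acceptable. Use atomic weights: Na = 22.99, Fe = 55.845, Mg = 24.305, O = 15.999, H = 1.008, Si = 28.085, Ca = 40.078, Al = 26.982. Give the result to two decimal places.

First mineral: 224.680 g Si in 873.856 g formula = 25.71 wt% Si.
Second mineral: 84.255 g Si in 262.219 g formula = 32.13 wt% Si.
25.71% − 32.13% gives a difference of -6.42 percentage points.

-6.42 percentage points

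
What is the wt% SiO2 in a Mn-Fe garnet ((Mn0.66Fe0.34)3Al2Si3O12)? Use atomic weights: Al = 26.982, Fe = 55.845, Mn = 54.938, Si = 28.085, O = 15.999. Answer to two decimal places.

36.34 wt%

M((Mn0.66Fe0.34)3Al2Si3O12) = 495.946 g/mol; M(SiO2) = 60.083 g/mol.
Moles SiO2 per formula unit = 3 Si ÷ 1 = 3.0000.
SiO2 fraction = (3.0000 × 60.083) / 495.946 = 180.249/495.946 = 0.3634.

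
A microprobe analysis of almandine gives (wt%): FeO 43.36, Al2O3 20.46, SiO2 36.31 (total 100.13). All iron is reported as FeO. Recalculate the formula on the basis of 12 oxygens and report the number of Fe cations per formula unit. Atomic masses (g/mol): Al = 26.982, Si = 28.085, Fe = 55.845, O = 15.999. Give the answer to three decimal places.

FeO: 43.36/71.844 = 0.60353 mol → 0.60353 mol Fe, 0.60353 mol O.
Al2O3: 20.46/101.961 = 0.20066 mol → 0.40132 mol Al, 0.60198 mol O.
SiO2: 36.31/60.083 = 0.60433 mol → 0.60433 mol Si, 1.20866 mol O.
Total oxygen = 2.41417 mol. Normalization factor = 12/2.41417 = 4.97065.
Fe per 12 O = 0.60353 × 4.97065 = 3.000.

3.000 Fe apfu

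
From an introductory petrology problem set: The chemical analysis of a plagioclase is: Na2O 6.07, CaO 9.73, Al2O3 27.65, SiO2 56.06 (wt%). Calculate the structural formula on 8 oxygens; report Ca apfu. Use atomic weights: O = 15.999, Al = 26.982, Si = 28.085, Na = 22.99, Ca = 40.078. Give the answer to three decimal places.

0.470 Ca apfu

Na2O: 6.07/61.979 = 0.09794 mol → 0.19588 mol Na, 0.09794 mol O.
CaO: 9.73/56.077 = 0.17351 mol → 0.17351 mol Ca, 0.17351 mol O.
Al2O3: 27.65/101.961 = 0.27118 mol → 0.54236 mol Al, 0.81354 mol O.
SiO2: 56.06/60.083 = 0.93304 mol → 0.93304 mol Si, 1.86608 mol O.
Total oxygen = 2.95107 mol. Normalization factor = 8/2.95107 = 2.71088.
Ca per 8 O = 0.17351 × 2.71088 = 0.470.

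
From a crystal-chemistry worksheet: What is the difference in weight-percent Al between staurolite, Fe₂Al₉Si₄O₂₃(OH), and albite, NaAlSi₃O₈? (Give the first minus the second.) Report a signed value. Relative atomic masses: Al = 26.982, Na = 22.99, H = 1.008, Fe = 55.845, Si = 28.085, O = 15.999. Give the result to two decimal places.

18.22 percentage points

Al in Fe₂Al₉Si₄O₂₃(OH): molar mass 851.852 g/mol; 9×26.982 = 242.838 g → 28.51 wt%.
Al in NaAlSi₃O₈: molar mass 262.219 g/mol; 1×26.982 = 26.982 g → 10.29 wt%.
Difference = 28.51 − 10.29 = 18.22 percentage points.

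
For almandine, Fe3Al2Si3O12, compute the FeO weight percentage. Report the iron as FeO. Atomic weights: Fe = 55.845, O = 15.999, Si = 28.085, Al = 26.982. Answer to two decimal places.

43.30 wt%

Formula mass = 497.742 g/mol.
3 Fe → 3.0000 mol FeO per formula unit; M(FeO) = 71.844, so FeO mass = 215.532 g.
215.532/497.742 × 100 = 43.30 wt%.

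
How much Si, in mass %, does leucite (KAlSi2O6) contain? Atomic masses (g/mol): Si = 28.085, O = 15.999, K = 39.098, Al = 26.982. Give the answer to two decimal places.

Molar mass of KAlSi2O6: 1×39.098 + 1×26.982 + 2×28.085 + 6×15.999 = 218.244 g/mol.
Mass of Si per formula unit: 2 × 28.085 = 56.170 g.
Weight fraction Si = 56.170 / 218.244 = 0.2574.

25.74 mass %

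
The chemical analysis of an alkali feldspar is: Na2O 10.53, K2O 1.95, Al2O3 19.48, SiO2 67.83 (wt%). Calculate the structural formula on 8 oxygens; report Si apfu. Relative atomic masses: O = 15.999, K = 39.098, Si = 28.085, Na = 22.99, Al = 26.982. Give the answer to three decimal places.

Na2O: 10.53/61.979 = 0.16990 mol → 0.33980 mol Na, 0.16990 mol O.
K2O: 1.95/94.195 = 0.02070 mol → 0.04140 mol K, 0.02070 mol O.
Al2O3: 19.48/101.961 = 0.19105 mol → 0.38210 mol Al, 0.57315 mol O.
SiO2: 67.83/60.083 = 1.12894 mol → 1.12894 mol Si, 2.25788 mol O.
Total oxygen = 3.02163 mol. Normalization factor = 8/3.02163 = 2.64758.
Si per 8 O = 1.12894 × 2.64758 = 2.989.

2.989 Si apfu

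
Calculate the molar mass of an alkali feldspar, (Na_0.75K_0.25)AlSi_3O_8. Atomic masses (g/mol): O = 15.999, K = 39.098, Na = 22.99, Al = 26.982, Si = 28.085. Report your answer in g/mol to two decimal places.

The formula mass is the sum 0.75·22.99 + 0.25·39.098 + 1·26.982 + 3·28.085 + 8·15.999.

266.25 g/mol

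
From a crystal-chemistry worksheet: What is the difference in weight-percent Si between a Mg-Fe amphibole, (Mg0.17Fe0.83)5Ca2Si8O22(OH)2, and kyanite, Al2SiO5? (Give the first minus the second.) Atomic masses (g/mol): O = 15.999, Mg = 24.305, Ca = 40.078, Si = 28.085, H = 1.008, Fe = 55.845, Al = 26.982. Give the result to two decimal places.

6.49 percentage points

First mineral: 224.680 g Si in 943.244 g formula = 23.82 wt% Si.
Second mineral: 28.085 g Si in 162.044 g formula = 17.33 wt% Si.
23.82% − 17.33% gives a difference of 6.49 percentage points.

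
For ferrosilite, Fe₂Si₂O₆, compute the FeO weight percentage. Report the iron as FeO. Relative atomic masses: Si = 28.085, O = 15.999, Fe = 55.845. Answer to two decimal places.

M(Fe₂Si₂O₆) = 263.854 g/mol; M(FeO) = 71.844 g/mol.
Moles FeO per formula unit = 2 Fe ÷ 1 = 2.0000.
FeO fraction = (2.0000 × 71.844) / 263.854 = 143.688/263.854 = 0.5446.

54.46 wt%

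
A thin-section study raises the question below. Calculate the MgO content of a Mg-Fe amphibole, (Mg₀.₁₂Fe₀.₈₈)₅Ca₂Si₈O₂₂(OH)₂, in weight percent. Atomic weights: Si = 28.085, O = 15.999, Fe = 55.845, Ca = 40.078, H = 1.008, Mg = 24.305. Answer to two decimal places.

2.54 wt%

Formula mass = 951.129 g/mol.
0.60 Mg → 0.6000 mol MgO per formula unit; M(MgO) = 40.304, so MgO mass = 24.182 g.
24.182/951.129 × 100 = 2.54 wt%.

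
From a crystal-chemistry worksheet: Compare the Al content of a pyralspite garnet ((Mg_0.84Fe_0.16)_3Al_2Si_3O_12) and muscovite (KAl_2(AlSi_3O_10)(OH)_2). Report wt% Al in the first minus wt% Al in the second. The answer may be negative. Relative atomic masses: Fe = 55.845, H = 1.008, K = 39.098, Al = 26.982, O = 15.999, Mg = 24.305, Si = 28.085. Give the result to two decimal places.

-7.42 percentage points

First mineral: 53.964 g Al in 418.261 g formula = 12.90 wt% Al.
Second mineral: 80.946 g Al in 398.303 g formula = 20.32 wt% Al.
12.90% − 20.32% gives a difference of -7.42 percentage points.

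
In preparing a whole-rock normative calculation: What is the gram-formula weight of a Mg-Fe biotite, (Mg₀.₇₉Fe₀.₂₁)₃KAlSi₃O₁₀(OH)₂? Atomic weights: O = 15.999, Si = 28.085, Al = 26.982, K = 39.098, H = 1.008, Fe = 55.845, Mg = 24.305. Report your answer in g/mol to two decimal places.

M = 2.37*24.305 + 0.63*55.845 + 1*39.098 + 1*26.982 + 3*28.085 + 12*15.999 + 2*1.008

437.12 g/mol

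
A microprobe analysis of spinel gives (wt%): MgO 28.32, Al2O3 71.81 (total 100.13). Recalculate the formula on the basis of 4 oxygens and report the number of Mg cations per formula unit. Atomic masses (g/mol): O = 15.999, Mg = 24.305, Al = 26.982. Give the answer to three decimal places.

0.998 Mg apfu

28.32 wt% MgO ÷ 40.304 g/mol = 0.70266 mol, giving 0.70266 Mg and 0.70266 O.
71.81 wt% Al2O3 ÷ 101.961 g/mol = 0.70429 mol, giving 1.40858 Al and 2.11287 O.
Oxygen sums to 2.81553; scaling by 4/2.81553 = 1.42069 puts the formula on 4 O.
Mg: 0.70266 × 1.42069 = 0.998 atoms per formula unit.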